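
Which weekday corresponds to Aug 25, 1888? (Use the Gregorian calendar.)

Saturday

Doomsday rule: the anchor day for the 1800s is Friday. For year 88: 88÷12 = 7 r 4, and 4÷4 = 1, so 7+4+1 = 12.
Friday + 12 ≡ Wednesday — that's 1888's doomsday.
In August the doomsday date is Aug 8.
Aug 25 is 17 days after Aug 8; 17 mod 7 = 3, so Wednesday + 3 = Saturday.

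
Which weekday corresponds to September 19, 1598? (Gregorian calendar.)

Saturday

Doomsday rule: the anchor day for the 1500s is Wednesday. For year 98: 98÷12 = 8 r 2, and 2÷4 = 0, so 8+2+0 = 10.
Wednesday + 10 ≡ Saturday — that's 1598's doomsday.
In September the doomsday date is Sep 5.
Sep 19 is 14 days after Sep 5; 14 mod 7 = 0, so Saturday + 0 = Saturday.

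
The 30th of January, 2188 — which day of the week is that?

Wednesday

Doomsday rule: the anchor day for the 2100s is Sunday. For year 88: 88÷12 = 7 r 4, and 4÷4 = 1, so 7+4+1 = 12.
Sunday + 12 ≡ Friday — that's 2188's doomsday.
In January the doomsday date is Jan 4 (2188 is a leap year (divisible by 4)).
Jan 30 is 26 days after Jan 4; 26 mod 7 = 5, so Friday + 5 = Wednesday.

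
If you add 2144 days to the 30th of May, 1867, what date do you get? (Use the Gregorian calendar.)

April 12, 1873

+366 (one year; includes Feb 29, 1868) → May 30, 1868 (1778 left).
+365 (one year) → May 30, 1869 (1413 left).
+365 (one year) → May 30, 1870 (1048 left).
+365 (one year) → May 30, 1871 (683 left).
+366 (one year; includes Feb 29, 1872) → May 30, 1872 (317 left).
May has 31 days: +2 → Jun 1, 1872 (315 left).
Jun has 30 days: +30 → Jul 1, 1872 (285 left).
Jul has 31 days: +31 → Aug 1, 1872 (254 left).
Aug has 31 days: +31 → Sep 1, 1872 (223 left).
Sep has 30 days: +30 → Oct 1, 1872 (193 left).
Oct has 31 days: +31 → Nov 1, 1872 (162 left).
Nov has 30 days: +30 → Dec 1, 1872 (132 left).
Dec has 31 days: +31 → Jan 1, 1873 (101 left).
Jan has 31 days: +31 → Feb 1, 1873 (70 left).
Feb has 28 days: +28 → Mar 1, 1873 (42 left).
Mar has 31 days: +31 → Apr 1, 1873 (11 left).
+11 → Apr 12, 1873.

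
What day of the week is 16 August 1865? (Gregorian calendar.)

Doomsday rule: the anchor day for the 1800s is Friday. For year 65: 65÷12 = 5 r 5, and 5÷4 = 1, so 5+5+1 = 11.
Friday + 11 ≡ Tuesday — that's 1865's doomsday.
In August the doomsday date is Aug 8.
Aug 16 is 8 days after Aug 8; 8 mod 7 = 1, so Tuesday + 1 = Wednesday.

Wednesday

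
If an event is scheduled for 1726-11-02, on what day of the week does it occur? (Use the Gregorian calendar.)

Saturday

Doomsday rule: the anchor day for the 1700s is Sunday. For year 26: 26÷12 = 2 r 2, and 2÷4 = 0, so 2+2+0 = 4.
Sunday + 4 ≡ Thursday — that's 1726's doomsday.
In November the doomsday date is Nov 7.
Nov 2 is 5 days before Nov 7; 5 mod 7 = 5, so Thursday − 5 = Saturday.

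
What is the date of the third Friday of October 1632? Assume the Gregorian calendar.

October 1, 1632 is a Friday.
The first Friday is therefore October 1 (same day).
The third Friday is 1 + 2×7 = October 15.

October 15, 1632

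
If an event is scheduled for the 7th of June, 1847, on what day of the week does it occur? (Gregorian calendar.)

Monday

January 1, 1847 is a Friday.
Jan 1, 1847 → Feb 1, 1847: 31 days (January has 31).
Feb 1, 1847 → Mar 1, 1847: 28 days (February has 28).
Mar 1, 1847 → Apr 1, 1847: 31 days (March has 31).
Apr 1, 1847 → May 1, 1847: 30 days (April has 30).
May 1, 1847 → Jun 1, 1847: 31 days (May has 31).
Jun 1, 1847 → Jun 7, 1847: 6 days.
Total: 157 days.
157 mod 7 = 3, so Friday + 3 = Monday.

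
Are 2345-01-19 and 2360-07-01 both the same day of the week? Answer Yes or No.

From Jan 19, 2345 to Jul 1, 2360 is 5642 days.
5642 mod 7 = 0, so they are the same weekday.
(Jan 19, 2345 is a Friday; Jul 1, 2360 is a Friday.)

Yes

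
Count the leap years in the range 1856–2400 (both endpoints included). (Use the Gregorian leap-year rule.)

133

Multiples of 4 in [1856,2400]: 137.
Of those, multiples of 100: 6 (not leap unless ÷400).
Multiples of 400: 2.
Leap years = 137 − 6 + 2 = 133.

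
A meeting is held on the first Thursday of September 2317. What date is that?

September 1, 2317 is a Saturday.
The first Thursday is therefore September 6 (5 days later).

September 6, 2317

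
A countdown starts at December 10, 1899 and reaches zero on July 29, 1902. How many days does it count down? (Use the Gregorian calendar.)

Dec 10, 1899 → Dec 10, 1900: 365 days.
Dec 10, 1900 → Dec 10, 1901: 365 days.
Dec 10, 1901 → Jan 10, 1902: 31 days (December has 31).
Jan 10, 1902 → Feb 10, 1902: 31 days (January has 31).
Feb 10, 1902 → Mar 10, 1902: 28 days (February has 28).
Mar 10, 1902 → Apr 10, 1902: 31 days (March has 31).
Apr 10, 1902 → May 10, 1902: 30 days (April has 30).
May 10, 1902 → Jun 10, 1902: 31 days (May has 31).
Jun 10, 1902 → Jul 10, 1902: 30 days (June has 30).
Jul 10, 1902 → Jul 29, 1902: 19 days.
Total: 961 days.

961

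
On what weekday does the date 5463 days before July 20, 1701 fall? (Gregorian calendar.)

Sunday

First find the weekday of Jul 20, 1701. Doomsday rule: the anchor day for the 1700s is Sunday. For year 01: 1÷12 = 0 r 1, and 1÷4 = 0, so 0+1+0 = 1.
Sunday + 1 ≡ Monday — that's 1701's doomsday.
In July the doomsday date is Jul 11.
Jul 20 is 9 days after Jul 11; 9 mod 7 = 2, so Monday + 2 = Wednesday.
5463 mod 7 = 3, so 5463 days before a Wednesday is Wednesday − 3 = Sunday.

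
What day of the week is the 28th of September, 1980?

January 1, 1980 is a Tuesday.
Jan 1, 1980 → Feb 1, 1980: 31 days (January has 31).
Feb 1, 1980 → Mar 1, 1980: 29 days (February has 29).
Mar 1, 1980 → Apr 1, 1980: 31 days (March has 31).
Apr 1, 1980 → May 1, 1980: 30 days (April has 30).
May 1, 1980 → Jun 1, 1980: 31 days (May has 31).
Jun 1, 1980 → Jul 1, 1980: 30 days (June has 30).
Jul 1, 1980 → Aug 1, 1980: 31 days (July has 31).
Aug 1, 1980 → Sep 1, 1980: 31 days (August has 31).
Sep 1, 1980 → Sep 28, 1980: 27 days.
Total: 271 days.
271 mod 7 = 5, so Tuesday + 5 = Sunday.

Sunday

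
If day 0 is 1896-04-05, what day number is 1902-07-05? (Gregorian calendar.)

2281

Apr 5, 1896 → Apr 5, 1897: 365 days.
Apr 5, 1897 → Apr 5, 1898: 365 days.
Apr 5, 1898 → Apr 5, 1899: 365 days.
Apr 5, 1899 → Apr 5, 1900: 365 days.
Apr 5, 1900 → Apr 5, 1901: 365 days.
Apr 5, 1901 → Apr 5, 1902: 365 days.
Apr 5, 1902 → May 5, 1902: 30 days (April has 30).
May 5, 1902 → Jun 5, 1902: 31 days (May has 31).
Jun 5, 1902 → Jul 5, 1902: 30 days.
Total: 2281 days.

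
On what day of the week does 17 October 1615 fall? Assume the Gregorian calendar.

Saturday

Doomsday rule: the anchor day for the 1600s is Tuesday. For year 15: 15÷12 = 1 r 3, and 3÷4 = 0, so 1+3+0 = 4.
Tuesday + 4 ≡ Saturday — that's 1615's doomsday.
In October the doomsday date is Oct 10.
Oct 17 is 7 days after Oct 10; 7 mod 7 = 0, so Saturday + 0 = Saturday.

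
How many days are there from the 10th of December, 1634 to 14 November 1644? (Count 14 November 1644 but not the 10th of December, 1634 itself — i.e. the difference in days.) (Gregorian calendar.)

Dec 10, 1634 → Dec 10, 1635: 365 days.
Dec 10, 1635 → Dec 10, 1636: 366 days (Feb 29, 1636 is in that span).
Dec 10, 1636 → Dec 10, 1637: 365 days.
Dec 10, 1637 → Dec 10, 1638: 365 days.
Dec 10, 1638 → Dec 10, 1639: 365 days.
Dec 10, 1639 → Dec 10, 1640: 366 days (Feb 29, 1640 is in that span).
Dec 10, 1640 → Dec 10, 1641: 365 days.
Dec 10, 1641 → Dec 10, 1642: 365 days.
Dec 10, 1642 → Dec 10, 1643: 365 days.
Dec 10, 1643 → Jan 10, 1644: 31 days (December has 31).
Jan 10, 1644 → Feb 10, 1644: 31 days (January has 31).
Feb 10, 1644 → Mar 10, 1644: 29 days (February has 29).
Mar 10, 1644 → Apr 10, 1644: 31 days (March has 31).
Apr 10, 1644 → May 10, 1644: 30 days (April has 30).
May 10, 1644 → Jun 10, 1644: 31 days (May has 31).
Jun 10, 1644 → Jul 10, 1644: 30 days (June has 30).
Jul 10, 1644 → Aug 10, 1644: 31 days (July has 31).
Aug 10, 1644 → Sep 10, 1644: 31 days (August has 31).
Sep 10, 1644 → Oct 10, 1644: 30 days (September has 30).
Oct 10, 1644 → Nov 10, 1644: 31 days (October has 31).
Nov 10, 1644 → Nov 14, 1644: 4 days.
Total: 3627 days.

3627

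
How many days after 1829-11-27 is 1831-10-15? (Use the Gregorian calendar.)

Nov 27, 1829 → Nov 27, 1830: 365 days.
Nov 27, 1830 → Dec 27, 1830: 30 days (November has 30).
Dec 27, 1830 → Jan 27, 1831: 31 days (December has 31).
Jan 27, 1831 → Feb 27, 1831: 31 days (January has 31).
Feb 27, 1831 → Mar 27, 1831: 28 days (February has 28).
Mar 27, 1831 → Apr 27, 1831: 31 days (March has 31).
Apr 27, 1831 → May 27, 1831: 30 days (April has 30).
May 27, 1831 → Jun 27, 1831: 31 days (May has 31).
Jun 27, 1831 → Jul 27, 1831: 30 days (June has 30).
Jul 27, 1831 → Aug 27, 1831: 31 days (July has 31).
Aug 27, 1831 → Sep 27, 1831: 31 days (August has 31).
Sep 27, 1831 → Oct 15, 1831: 18 days.
Total: 687 days.

687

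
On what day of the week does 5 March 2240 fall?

Doomsday rule: the anchor day for the 2200s is Friday. For year 40: 40÷12 = 3 r 4, and 4÷4 = 1, so 3+4+1 = 8.
Friday + 8 ≡ Saturday — that's 2240's doomsday.
In March the doomsday date is Mar 14.
Mar 5 is 9 days before Mar 14; 9 mod 7 = 2, so Saturday − 2 = Thursday.

Thursday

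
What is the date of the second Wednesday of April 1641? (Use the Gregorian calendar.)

April 1, 1641 is a Monday.
The first Wednesday is therefore April 3 (2 days later).
The second Wednesday is 3 + 1×7 = April 10.

April 10, 1641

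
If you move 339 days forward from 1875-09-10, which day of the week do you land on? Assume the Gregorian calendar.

Monday

First find the weekday of Sep 10, 1875. Doomsday rule: the anchor day for the 1800s is Friday. For year 75: 75÷12 = 6 r 3, and 3÷4 = 0, so 6+3+0 = 9.
Friday + 9 ≡ Sunday — that's 1875's doomsday.
In September the doomsday date is Sep 5.
Sep 10 is 5 days after Sep 5; 5 mod 7 = 5, so Sunday + 5 = Friday.
339 mod 7 = 3, so 339 days after a Friday is Friday + 3 = Monday.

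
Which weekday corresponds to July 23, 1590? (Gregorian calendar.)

Monday

Doomsday rule: the anchor day for the 1500s is Wednesday. For year 90: 90÷12 = 7 r 6, and 6÷4 = 1, so 7+6+1 = 14.
Wednesday + 14 ≡ Wednesday — that's 1590's doomsday.
In July the doomsday date is Jul 11.
Jul 23 is 12 days after Jul 11; 12 mod 7 = 5, so Wednesday + 5 = Monday.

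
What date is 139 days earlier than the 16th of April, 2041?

November 28, 2040

−16 → Mar 31, 2041 (end of Mar, 31 days; 123 left).
−31 → Feb 28, 2041 (end of Feb, 28 days; 92 left).
−28 → Jan 31, 2041 (end of Jan, 31 days; 64 left).
−31 → Dec 31, 2040 (end of Dec, 31 days; 33 left).
−31 → Nov 30, 2040 (end of Nov, 30 days; 2 left).
−2 → Nov 28, 2040.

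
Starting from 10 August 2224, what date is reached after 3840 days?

February 14, 2235

+365 (one year) → Aug 10, 2225 (3475 left).
+365 (one year) → Aug 10, 2226 (3110 left).
+365 (one year) → Aug 10, 2227 (2745 left).
+366 (one year; includes Feb 29, 2228) → Aug 10, 2228 (2379 left).
+365 (one year) → Aug 10, 2229 (2014 left).
+365 (one year) → Aug 10, 2230 (1649 left).
+365 (one year) → Aug 10, 2231 (1284 left).
+366 (one year; includes Feb 29, 2232) → Aug 10, 2232 (918 left).
+365 (one year) → Aug 10, 2233 (553 left).
+365 (one year) → Aug 10, 2234 (188 left).
Aug has 31 days: +22 → Sep 1, 2234 (166 left).
Sep has 30 days: +30 → Oct 1, 2234 (136 left).
Oct has 31 days: +31 → Nov 1, 2234 (105 left).
Nov has 30 days: +30 → Dec 1, 2234 (75 left).
Dec has 31 days: +31 → Jan 1, 2235 (44 left).
Jan has 31 days: +31 → Feb 1, 2235 (13 left).
+13 → Feb 14, 2235.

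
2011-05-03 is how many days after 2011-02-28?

64

Feb 28, 2011 → Mar 28, 2011: 28 days (February has 28).
Mar 28, 2011 → Apr 28, 2011: 31 days (March has 31).
Apr 28, 2011 → May 3, 2011: 5 days.
Total: 64 days.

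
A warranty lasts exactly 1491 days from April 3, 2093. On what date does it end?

+365 (one year) → Apr 3, 2094 (1126 left).
+365 (one year) → Apr 3, 2095 (761 left).
+366 (one year; includes Feb 29, 2096) → Apr 3, 2096 (395 left).
Apr has 30 days: +28 → May 1, 2096 (367 left).
May has 31 days: +31 → Jun 1, 2096 (336 left).
Jun has 30 days: +30 → Jul 1, 2096 (306 left).
Jul has 31 days: +31 → Aug 1, 2096 (275 left).
Aug has 31 days: +31 → Sep 1, 2096 (244 left).
Sep has 30 days: +30 → Oct 1, 2096 (214 left).
Oct has 31 days: +31 → Nov 1, 2096 (183 left).
Nov has 30 days: +30 → Dec 1, 2096 (153 left).
Dec has 31 days: +31 → Jan 1, 2097 (122 left).
Jan has 31 days: +31 → Feb 1, 2097 (91 left).
Feb has 28 days: +28 → Mar 1, 2097 (63 left).
Mar has 31 days: +31 → Apr 1, 2097 (32 left).
Apr has 30 days: +30 → May 1, 2097 (2 left).
+2 → May 3, 2097.

May 3, 2097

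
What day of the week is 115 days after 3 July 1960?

Wednesday

First find the weekday of Jul 3, 1960. Doomsday rule: the anchor day for the 1900s is Wednesday. For year 60: 60÷12 = 5 r 0, and 0÷4 = 0, so 5+0+0 = 5.
Wednesday + 5 ≡ Monday — that's 1960's doomsday.
In July the doomsday date is Jul 11.
Jul 3 is 8 days before Jul 11; 8 mod 7 = 1, so Monday − 1 = Sunday.
115 mod 7 = 3, so 115 days after a Sunday is Sunday + 3 = Wednesday.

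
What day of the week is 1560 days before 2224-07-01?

Jul 1, 2224 is a Thursday.
1560 mod 7 = 6, so 1560 days before a Thursday is Thursday − 6 = Friday.

Friday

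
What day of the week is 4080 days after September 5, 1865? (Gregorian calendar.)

Sep 5, 1865 is a Tuesday.
4080 mod 7 = 6, so 4080 days after a Tuesday is Tuesday + 6 = Monday.

Monday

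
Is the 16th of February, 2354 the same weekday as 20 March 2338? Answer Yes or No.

From Mar 20, 2338 to Feb 16, 2354 is 5812 days.
5812 mod 7 = 2, so they are different weekdays.
(Mar 20, 2338 is a Sunday; Feb 16, 2354 is a Tuesday.)

No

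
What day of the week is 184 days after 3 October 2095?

Oct 3, 2095 is a Monday.
184 mod 7 = 2, so 184 days after a Monday is Monday + 2 = Wednesday.

Wednesday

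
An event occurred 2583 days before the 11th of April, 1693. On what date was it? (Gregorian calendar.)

−365 (one year) → Apr 11, 1692 (2218 left).
−366 (one year; includes Feb 29, 1692) → Apr 11, 1691 (1852 left).
−365 (one year) → Apr 11, 1690 (1487 left).
−365 (one year) → Apr 11, 1689 (1122 left).
−365 (one year) → Apr 11, 1688 (757 left).
−366 (one year; includes Feb 29, 1688) → Apr 11, 1687 (391 left).
−11 → Mar 31, 1687 (end of Mar, 31 days; 380 left).
−31 → Feb 28, 1687 (end of Feb, 28 days; 349 left).
−28 → Jan 31, 1687 (end of Jan, 31 days; 321 left).
−31 → Dec 31, 1686 (end of Dec, 31 days; 290 left).
−31 → Nov 30, 1686 (end of Nov, 30 days; 259 left).
−30 → Oct 31, 1686 (end of Oct, 31 days; 229 left).
−31 → Sep 30, 1686 (end of Sep, 30 days; 198 left).
−30 → Aug 31, 1686 (end of Aug, 31 days; 168 left).
−31 → Jul 31, 1686 (end of Jul, 31 days; 137 left).
−31 → Jun 30, 1686 (end of Jun, 30 days; 106 left).
−30 → May 31, 1686 (end of May, 31 days; 76 left).
−31 → Apr 30, 1686 (end of Apr, 30 days; 45 left).
−30 → Mar 31, 1686 (end of Mar, 31 days; 15 left).
−15 → Mar 16, 1686.

March 16, 1686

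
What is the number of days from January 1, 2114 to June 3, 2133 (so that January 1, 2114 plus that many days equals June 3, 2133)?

7093

Jan 1, 2114 → Jan 1, 2115: 365 days.
Jan 1, 2115 → Jan 1, 2116: 365 days.
Jan 1, 2116 → Jan 1, 2117: 366 days (Feb 29, 2116 is in that span).
Jan 1, 2117 → Jan 1, 2118: 365 days.
Jan 1, 2118 → Jan 1, 2119: 365 days.
Jan 1, 2119 → Jan 1, 2120: 365 days.
Jan 1, 2120 → Jan 1, 2121: 366 days (Feb 29, 2120 is in that span).
Jan 1, 2121 → Jan 1, 2122: 365 days.
Jan 1, 2122 → Jan 1, 2123: 365 days.
Jan 1, 2123 → Jan 1, 2124: 365 days.
Jan 1, 2124 → Jan 1, 2125: 366 days (Feb 29, 2124 is in that span).
Jan 1, 2125 → Jan 1, 2126: 365 days.
Jan 1, 2126 → Jan 1, 2127: 365 days.
Jan 1, 2127 → Jan 1, 2128: 365 days.
Jan 1, 2128 → Jan 1, 2129: 366 days (Feb 29, 2128 is in that span).
Jan 1, 2129 → Jan 1, 2130: 365 days.
Jan 1, 2130 → Jan 1, 2131: 365 days.
Jan 1, 2131 → Jan 1, 2132: 365 days.
Jan 1, 2132 → Jan 1, 2133: 366 days (Feb 29, 2132 is in that span).
Jan 1, 2133 → Feb 1, 2133: 31 days (January has 31).
Feb 1, 2133 → Mar 1, 2133: 28 days (February has 28).
Mar 1, 2133 → Apr 1, 2133: 31 days (March has 31).
Apr 1, 2133 → May 1, 2133: 30 days (April has 30).
May 1, 2133 → Jun 1, 2133: 31 days (May has 31).
Jun 1, 2133 → Jun 3, 2133: 2 days.
Total: 7093 days.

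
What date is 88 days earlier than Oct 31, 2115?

−31 → Sep 30, 2115 (end of Sep, 30 days; 57 left).
−30 → Aug 31, 2115 (end of Aug, 31 days; 27 left).
−27 → Aug 4, 2115.

August 4, 2115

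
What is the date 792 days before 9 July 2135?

−365 (one year) → Jul 9, 2134 (427 left).
−365 (one year) → Jul 9, 2133 (62 left).
−9 → Jun 30, 2133 (end of Jun, 30 days; 53 left).
−30 → May 31, 2133 (end of May, 31 days; 23 left).
−23 → May 8, 2133.

May 8, 2133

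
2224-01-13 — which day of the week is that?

Tuesday

Doomsday rule: the anchor day for the 2200s is Friday. For year 24: 24÷12 = 2 r 0, and 0÷4 = 0, so 2+0+0 = 2.
Friday + 2 ≡ Sunday — that's 2224's doomsday.
In January the doomsday date is Jan 4 (2224 is a leap year (divisible by 4)).
Jan 13 is 9 days after Jan 4; 9 mod 7 = 2, so Sunday + 2 = Tuesday.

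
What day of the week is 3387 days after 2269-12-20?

Sunday

Dec 20, 2269 is a Monday.
3387 mod 7 = 6, so 3387 days after a Monday is Monday + 6 = Sunday.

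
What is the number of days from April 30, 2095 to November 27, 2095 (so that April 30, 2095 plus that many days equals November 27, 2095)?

211

Apr 30, 2095 → May 30, 2095: 30 days (April has 30).
May 30, 2095 → Jun 30, 2095: 31 days (May has 31).
Jun 30, 2095 → Jul 30, 2095: 30 days (June has 30).
Jul 30, 2095 → Aug 30, 2095: 31 days (July has 31).
Aug 30, 2095 → Sep 30, 2095: 31 days (August has 31).
Sep 30, 2095 → Oct 30, 2095: 30 days (September has 30).
Oct 30, 2095 → Nov 27, 2095: 28 days.
Total: 211 days.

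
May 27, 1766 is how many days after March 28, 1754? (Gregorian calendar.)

4443

Mar 28, 1754 → Mar 28, 1755: 365 days.
Mar 28, 1755 → Mar 28, 1756: 366 days (Feb 29, 1756 is in that span).
Mar 28, 1756 → Mar 28, 1757: 365 days.
Mar 28, 1757 → Mar 28, 1758: 365 days.
Mar 28, 1758 → Mar 28, 1759: 365 days.
Mar 28, 1759 → Mar 28, 1760: 366 days (Feb 29, 1760 is in that span).
Mar 28, 1760 → Mar 28, 1761: 365 days.
Mar 28, 1761 → Mar 28, 1762: 365 days.
Mar 28, 1762 → Mar 28, 1763: 365 days.
Mar 28, 1763 → Mar 28, 1764: 366 days (Feb 29, 1764 is in that span).
Mar 28, 1764 → Mar 28, 1765: 365 days.
Mar 28, 1765 → Mar 28, 1766: 365 days.
Mar 28, 1766 → Apr 28, 1766: 31 days (March has 31).
Apr 28, 1766 → May 27, 1766: 29 days.
Total: 4443 days.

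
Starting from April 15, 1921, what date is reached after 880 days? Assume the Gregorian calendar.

September 12, 1923

+365 (one year) → Apr 15, 1922 (515 left).
+365 (one year) → Apr 15, 1923 (150 left).
Apr has 30 days: +16 → May 1, 1923 (134 left).
May has 31 days: +31 → Jun 1, 1923 (103 left).
Jun has 30 days: +30 → Jul 1, 1923 (73 left).
Jul has 31 days: +31 → Aug 1, 1923 (42 left).
Aug has 31 days: +31 → Sep 1, 1923 (11 left).
+11 → Sep 12, 1923.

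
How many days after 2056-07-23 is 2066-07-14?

Jul 23, 2056 → Jul 23, 2057: 365 days.
Jul 23, 2057 → Jul 23, 2058: 365 days.
Jul 23, 2058 → Jul 23, 2059: 365 days.
Jul 23, 2059 → Jul 23, 2060: 366 days (Feb 29, 2060 is in that span).
Jul 23, 2060 → Jul 23, 2061: 365 days.
Jul 23, 2061 → Jul 23, 2062: 365 days.
Jul 23, 2062 → Jul 23, 2063: 365 days.
Jul 23, 2063 → Jul 23, 2064: 366 days (Feb 29, 2064 is in that span).
Jul 23, 2064 → Jul 23, 2065: 365 days.
Jul 23, 2065 → Aug 23, 2065: 31 days (July has 31).
Aug 23, 2065 → Sep 23, 2065: 31 days (August has 31).
Sep 23, 2065 → Oct 23, 2065: 30 days (September has 30).
Oct 23, 2065 → Nov 23, 2065: 31 days (October has 31).
Nov 23, 2065 → Dec 23, 2065: 30 days (November has 30).
Dec 23, 2065 → Jan 23, 2066: 31 days (December has 31).
Jan 23, 2066 → Feb 23, 2066: 31 days (January has 31).
Feb 23, 2066 → Mar 23, 2066: 28 days (February has 28).
Mar 23, 2066 → Apr 23, 2066: 31 days (March has 31).
Apr 23, 2066 → May 23, 2066: 30 days (April has 30).
May 23, 2066 → Jun 23, 2066: 31 days (May has 31).
Jun 23, 2066 → Jul 14, 2066: 21 days.
Total: 3643 days.

3643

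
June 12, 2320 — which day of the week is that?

Doomsday rule: the anchor day for the 2300s is Wednesday. For year 20: 20÷12 = 1 r 8, and 8÷4 = 2, so 1+8+2 = 11.
Wednesday + 11 ≡ Sunday — that's 2320's doomsday.
In June the doomsday date is Jun 6.
Jun 12 is 6 days after Jun 6; 6 mod 7 = 6, so Sunday + 6 = Saturday.

Saturday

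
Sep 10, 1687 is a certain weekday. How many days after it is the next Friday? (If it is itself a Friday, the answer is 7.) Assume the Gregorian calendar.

2

Sep 10, 1687 is a Wednesday.
From Wednesday to the next Friday is 2 days.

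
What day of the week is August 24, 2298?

Doomsday rule: the anchor day for the 2200s is Friday. For year 98: 98÷12 = 8 r 2, and 2÷4 = 0, so 8+2+0 = 10.
Friday + 10 ≡ Monday — that's 2298's doomsday.
In August the doomsday date is Aug 8.
Aug 24 is 16 days after Aug 8; 16 mod 7 = 2, so Monday + 2 = Wednesday.

Wednesday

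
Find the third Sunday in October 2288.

October 1, 2288 is a Monday.
The first Sunday is therefore October 7 (6 days later).
The third Sunday is 7 + 2×7 = October 21.

October 21, 2288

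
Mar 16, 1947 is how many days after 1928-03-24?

6931

Mar 24, 1928 → Mar 24, 1929: 365 days.
Mar 24, 1929 → Mar 24, 1930: 365 days.
Mar 24, 1930 → Mar 24, 1931: 365 days.
Mar 24, 1931 → Mar 24, 1932: 366 days (Feb 29, 1932 is in that span).
Mar 24, 1932 → Mar 24, 1933: 365 days.
Mar 24, 1933 → Mar 24, 1934: 365 days.
Mar 24, 1934 → Mar 24, 1935: 365 days.
Mar 24, 1935 → Mar 24, 1936: 366 days (Feb 29, 1936 is in that span).
Mar 24, 1936 → Mar 24, 1937: 365 days.
Mar 24, 1937 → Mar 24, 1938: 365 days.
Mar 24, 1938 → Mar 24, 1939: 365 days.
Mar 24, 1939 → Mar 24, 1940: 366 days (Feb 29, 1940 is in that span).
Mar 24, 1940 → Mar 24, 1941: 365 days.
Mar 24, 1941 → Mar 24, 1942: 365 days.
Mar 24, 1942 → Mar 24, 1943: 365 days.
Mar 24, 1943 → Mar 24, 1944: 366 days (Feb 29, 1944 is in that span).
Mar 24, 1944 → Mar 24, 1945: 365 days.
Mar 24, 1945 → Mar 24, 1946: 365 days.
Mar 24, 1946 → Apr 24, 1946: 31 days (March has 31).
Apr 24, 1946 → May 24, 1946: 30 days (April has 30).
May 24, 1946 → Jun 24, 1946: 31 days (May has 31).
Jun 24, 1946 → Jul 24, 1946: 30 days (June has 30).
Jul 24, 1946 → Aug 24, 1946: 31 days (July has 31).
Aug 24, 1946 → Sep 24, 1946: 31 days (August has 31).
Sep 24, 1946 → Oct 24, 1946: 30 days (September has 30).
Oct 24, 1946 → Nov 24, 1946: 31 days (October has 31).
Nov 24, 1946 → Dec 24, 1946: 30 days (November has 30).
Dec 24, 1946 → Jan 24, 1947: 31 days (December has 31).
Jan 24, 1947 → Feb 24, 1947: 31 days (January has 31).
Feb 24, 1947 → Mar 16, 1947: 20 days.
Total: 6931 days.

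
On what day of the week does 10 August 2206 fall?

Sunday

Doomsday rule: the anchor day for the 2200s is Friday. For year 06: 6÷12 = 0 r 6, and 6÷4 = 1, so 0+6+1 = 7.
Friday + 7 ≡ Friday — that's 2206's doomsday.
In August the doomsday date is Aug 8.
Aug 10 is 2 days after Aug 8; 2 mod 7 = 2, so Friday + 2 = Sunday.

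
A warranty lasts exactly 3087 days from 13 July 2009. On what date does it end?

December 25, 2017

+365 (one year) → Jul 13, 2010 (2722 left).
+365 (one year) → Jul 13, 2011 (2357 left).
+366 (one year; includes Feb 29, 2012) → Jul 13, 2012 (1991 left).
+365 (one year) → Jul 13, 2013 (1626 left).
+365 (one year) → Jul 13, 2014 (1261 left).
+365 (one year) → Jul 13, 2015 (896 left).
+366 (one year; includes Feb 29, 2016) → Jul 13, 2016 (530 left).
+365 (one year) → Jul 13, 2017 (165 left).
Jul has 31 days: +19 → Aug 1, 2017 (146 left).
Aug has 31 days: +31 → Sep 1, 2017 (115 left).
Sep has 30 days: +30 → Oct 1, 2017 (85 left).
Oct has 31 days: +31 → Nov 1, 2017 (54 left).
Nov has 30 days: +30 → Dec 1, 2017 (24 left).
+24 → Dec 25, 2017.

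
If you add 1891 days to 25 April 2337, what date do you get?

+365 (one year) → Apr 25, 2338 (1526 left).
+365 (one year) → Apr 25, 2339 (1161 left).
+366 (one year; includes Feb 29, 2340) → Apr 25, 2340 (795 left).
+365 (one year) → Apr 25, 2341 (430 left).
+365 (one year) → Apr 25, 2342 (65 left).
Apr has 30 days: +6 → May 1, 2342 (59 left).
May has 31 days: +31 → Jun 1, 2342 (28 left).
+28 → Jun 29, 2342.

June 29, 2342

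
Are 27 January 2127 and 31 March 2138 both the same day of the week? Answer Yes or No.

From Jan 27, 2127 to Mar 31, 2138 is 4081 days.
4081 mod 7 = 0, so they are the same weekday.
(Jan 27, 2127 is a Monday; Mar 31, 2138 is a Monday.)

Yes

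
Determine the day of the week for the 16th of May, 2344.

Doomsday rule: the anchor day for the 2300s is Wednesday. For year 44: 44÷12 = 3 r 8, and 8÷4 = 2, so 3+8+2 = 13.
Wednesday + 13 ≡ Tuesday — that's 2344's doomsday.
In May the doomsday date is May 9.
May 16 is 7 days after May 9; 7 mod 7 = 0, so Tuesday + 0 = Tuesday.

Tuesday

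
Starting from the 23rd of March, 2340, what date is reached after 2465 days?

December 22, 2346

+365 (one year) → Mar 23, 2341 (2100 left).
+365 (one year) → Mar 23, 2342 (1735 left).
+365 (one year) → Mar 23, 2343 (1370 left).
+366 (one year; includes Feb 29, 2344) → Mar 23, 2344 (1004 left).
+365 (one year) → Mar 23, 2345 (639 left).
+365 (one year) → Mar 23, 2346 (274 left).
Mar has 31 days: +9 → Apr 1, 2346 (265 left).
Apr has 30 days: +30 → May 1, 2346 (235 left).
May has 31 days: +31 → Jun 1, 2346 (204 left).
Jun has 30 days: +30 → Jul 1, 2346 (174 left).
Jul has 31 days: +31 → Aug 1, 2346 (143 left).
Aug has 31 days: +31 → Sep 1, 2346 (112 left).
Sep has 30 days: +30 → Oct 1, 2346 (82 left).
Oct has 31 days: +31 → Nov 1, 2346 (51 left).
Nov has 30 days: +30 → Dec 1, 2346 (21 left).
+21 → Dec 22, 2346.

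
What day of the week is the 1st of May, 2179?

Saturday

Doomsday rule: the anchor day for the 2100s is Sunday. For year 79: 79÷12 = 6 r 7, and 7÷4 = 1, so 6+7+1 = 14.
Sunday + 14 ≡ Sunday — that's 2179's doomsday.
In May the doomsday date is May 9.
May 1 is 8 days before May 9; 8 mod 7 = 1, so Sunday − 1 = Saturday.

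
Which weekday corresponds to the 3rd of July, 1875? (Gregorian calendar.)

Doomsday rule: the anchor day for the 1800s is Friday. For year 75: 75÷12 = 6 r 3, and 3÷4 = 0, so 6+3+0 = 9.
Friday + 9 ≡ Sunday — that's 1875's doomsday.
In July the doomsday date is Jul 11.
Jul 3 is 8 days before Jul 11; 8 mod 7 = 1, so Sunday − 1 = Saturday.

Saturday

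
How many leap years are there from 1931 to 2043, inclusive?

Multiples of 4 in [1931,2043]: 28.
Of those, multiples of 100: 1 (not leap unless ÷400).
Multiples of 400: 1.
Leap years = 28 − 1 + 1 = 28.

28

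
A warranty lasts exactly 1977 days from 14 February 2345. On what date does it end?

July 15, 2350

+365 (one year) → Feb 14, 2346 (1612 left).
+365 (one year) → Feb 14, 2347 (1247 left).
+365 (one year) → Feb 14, 2348 (882 left).
+366 (one year; includes Feb 29, 2348) → Feb 14, 2349 (516 left).
+365 (one year) → Feb 14, 2350 (151 left).
Feb has 28 days: +15 → Mar 1, 2350 (136 left).
Mar has 31 days: +31 → Apr 1, 2350 (105 left).
Apr has 30 days: +30 → May 1, 2350 (75 left).
May has 31 days: +31 → Jun 1, 2350 (44 left).
Jun has 30 days: +30 → Jul 1, 2350 (14 left).
+14 → Jul 15, 2350.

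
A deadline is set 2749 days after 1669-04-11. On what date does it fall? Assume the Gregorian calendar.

October 20, 1676

+365 (one year) → Apr 11, 1670 (2384 left).
+365 (one year) → Apr 11, 1671 (2019 left).
+366 (one year; includes Feb 29, 1672) → Apr 11, 1672 (1653 left).
+365 (one year) → Apr 11, 1673 (1288 left).
+365 (one year) → Apr 11, 1674 (923 left).
+365 (one year) → Apr 11, 1675 (558 left).
+366 (one year; includes Feb 29, 1676) → Apr 11, 1676 (192 left).
Apr has 30 days: +20 → May 1, 1676 (172 left).
May has 31 days: +31 → Jun 1, 1676 (141 left).
Jun has 30 days: +30 → Jul 1, 1676 (111 left).
Jul has 31 days: +31 → Aug 1, 1676 (80 left).
Aug has 31 days: +31 → Sep 1, 1676 (49 left).
Sep has 30 days: +30 → Oct 1, 1676 (19 left).
+19 → Oct 20, 1676.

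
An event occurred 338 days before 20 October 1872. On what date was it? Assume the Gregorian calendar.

November 17, 1871

−20 → Sep 30, 1872 (end of Sep, 30 days; 318 left).
−30 → Aug 31, 1872 (end of Aug, 31 days; 288 left).
−31 → Jul 31, 1872 (end of Jul, 31 days; 257 left).
−31 → Jun 30, 1872 (end of Jun, 30 days; 226 left).
−30 → May 31, 1872 (end of May, 31 days; 196 left).
−31 → Apr 30, 1872 (end of Apr, 30 days; 165 left).
−30 → Mar 31, 1872 (end of Mar, 31 days; 135 left).
−31 → Feb 29, 1872 (end of Feb, 29 days; 104 left).
−29 → Jan 31, 1872 (end of Jan, 31 days; 75 left).
−31 → Dec 31, 1871 (end of Dec, 31 days; 44 left).
−31 → Nov 30, 1871 (end of Nov, 30 days; 13 left).
−13 → Nov 17, 1871.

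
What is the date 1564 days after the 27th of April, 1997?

August 8, 2001

+365 (one year) → Apr 27, 1998 (1199 left).
+365 (one year) → Apr 27, 1999 (834 left).
+366 (one year; includes Feb 29, 2000) → Apr 27, 2000 (468 left).
+365 (one year) → Apr 27, 2001 (103 left).
Apr has 30 days: +4 → May 1, 2001 (99 left).
May has 31 days: +31 → Jun 1, 2001 (68 left).
Jun has 30 days: +30 → Jul 1, 2001 (38 left).
Jul has 31 days: +31 → Aug 1, 2001 (7 left).
+7 → Aug 8, 2001.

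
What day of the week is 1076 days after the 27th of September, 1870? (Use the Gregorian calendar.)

Sunday

First find the weekday of Sep 27, 1870. Doomsday rule: the anchor day for the 1800s is Friday. For year 70: 70÷12 = 5 r 10, and 10÷4 = 2, so 5+10+2 = 17.
Friday + 17 ≡ Monday — that's 1870's doomsday.
In September the doomsday date is Sep 5.
Sep 27 is 22 days after Sep 5; 22 mod 7 = 1, so Monday + 1 = Tuesday.
1076 mod 7 = 5, so 1076 days after a Tuesday is Tuesday + 5 = Sunday.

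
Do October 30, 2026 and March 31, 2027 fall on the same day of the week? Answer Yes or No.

From Oct 30, 2026 to Mar 31, 2027 is 152 days.
152 mod 7 = 5, so they are different weekdays.
(Oct 30, 2026 is a Friday; Mar 31, 2027 is a Wednesday.)

No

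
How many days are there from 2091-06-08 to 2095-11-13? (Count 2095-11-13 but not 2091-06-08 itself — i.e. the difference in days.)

1619

Jun 8, 2091 → Jun 8, 2092: 366 days (Feb 29, 2092 is in that span).
Jun 8, 2092 → Jun 8, 2093: 365 days.
Jun 8, 2093 → Jun 8, 2094: 365 days.
Jun 8, 2094 → Jun 8, 2095: 365 days.
Jun 8, 2095 → Jul 8, 2095: 30 days (June has 30).
Jul 8, 2095 → Aug 8, 2095: 31 days (July has 31).
Aug 8, 2095 → Sep 8, 2095: 31 days (August has 31).
Sep 8, 2095 → Oct 8, 2095: 30 days (September has 30).
Oct 8, 2095 → Nov 8, 2095: 31 days (October has 31).
Nov 8, 2095 → Nov 13, 2095: 5 days.
Total: 1619 days.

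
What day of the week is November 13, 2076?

Doomsday rule: the anchor day for the 2000s is Tuesday. For year 76: 76÷12 = 6 r 4, and 4÷4 = 1, so 6+4+1 = 11.
Tuesday + 11 ≡ Saturday — that's 2076's doomsday.
In November the doomsday date is Nov 7.
Nov 13 is 6 days after Nov 7; 6 mod 7 = 6, so Saturday + 6 = Friday.

Friday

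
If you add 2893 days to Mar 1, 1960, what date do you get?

+365 (one year) → Mar 1, 1961 (2528 left).
+365 (one year) → Mar 1, 1962 (2163 left).
+365 (one year) → Mar 1, 1963 (1798 left).
+366 (one year; includes Feb 29, 1964) → Mar 1, 1964 (1432 left).
+365 (one year) → Mar 1, 1965 (1067 left).
+365 (one year) → Mar 1, 1966 (702 left).
+365 (one year) → Mar 1, 1967 (337 left).
Mar has 31 days: +31 → Apr 1, 1967 (306 left).
Apr has 30 days: +30 → May 1, 1967 (276 left).
May has 31 days: +31 → Jun 1, 1967 (245 left).
Jun has 30 days: +30 → Jul 1, 1967 (215 left).
Jul has 31 days: +31 → Aug 1, 1967 (184 left).
Aug has 31 days: +31 → Sep 1, 1967 (153 left).
Sep has 30 days: +30 → Oct 1, 1967 (123 left).
Oct has 31 days: +31 → Nov 1, 1967 (92 left).
Nov has 30 days: +30 → Dec 1, 1967 (62 left).
Dec has 31 days: +31 → Jan 1, 1968 (31 left).
Jan has 31 days: +31 → Feb 1, 1968 (0 left).

February 1, 1968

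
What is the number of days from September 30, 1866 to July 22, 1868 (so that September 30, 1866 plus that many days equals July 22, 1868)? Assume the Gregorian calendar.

661

Sep 30, 1866 → Sep 30, 1867: 365 days.
Sep 30, 1867 → Oct 30, 1867: 30 days (September has 30).
Oct 30, 1867 → Nov 30, 1867: 31 days (October has 31).
Nov 30, 1867 → Dec 30, 1867: 30 days (November has 30).
Dec 30, 1867 → Jan 30, 1868: 31 days (December has 31).
Jan 30, 1868 → Feb 29, 1868: 30 days (January has 31).
Feb 29, 1868 → Mar 29, 1868: 29 days (February has 29).
Mar 29, 1868 → Apr 29, 1868: 31 days (March has 31).
Apr 29, 1868 → May 29, 1868: 30 days (April has 30).
May 29, 1868 → Jun 29, 1868: 31 days (May has 31).
Jun 29, 1868 → Jul 22, 1868: 23 days.
Total: 661 days.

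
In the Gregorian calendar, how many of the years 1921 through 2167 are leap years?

Multiples of 4 in [1921,2167]: 61.
Of those, multiples of 100: 2 (not leap unless ÷400).
Multiples of 400: 1.
Leap years = 61 − 2 + 1 = 60.

60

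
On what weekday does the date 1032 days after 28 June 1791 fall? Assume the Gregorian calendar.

Friday

Jun 28, 1791 is a Tuesday.
1032 mod 7 = 3, so 1032 days after a Tuesday is Tuesday + 3 = Friday.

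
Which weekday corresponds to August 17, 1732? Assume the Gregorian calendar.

Doomsday rule: the anchor day for the 1700s is Sunday. For year 32: 32÷12 = 2 r 8, and 8÷4 = 2, so 2+8+2 = 12.
Sunday + 12 ≡ Friday — that's 1732's doomsday.
In August the doomsday date is Aug 8.
Aug 17 is 9 days after Aug 8; 9 mod 7 = 2, so Friday + 2 = Sunday.

Sunday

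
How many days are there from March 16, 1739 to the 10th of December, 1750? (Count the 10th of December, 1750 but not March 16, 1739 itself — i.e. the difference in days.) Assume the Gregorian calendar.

Mar 16, 1739 → Mar 16, 1740: 366 days (Feb 29, 1740 is in that span).
Mar 16, 1740 → Mar 16, 1741: 365 days.
Mar 16, 1741 → Mar 16, 1742: 365 days.
Mar 16, 1742 → Mar 16, 1743: 365 days.
Mar 16, 1743 → Mar 16, 1744: 366 days (Feb 29, 1744 is in that span).
Mar 16, 1744 → Mar 16, 1745: 365 days.
Mar 16, 1745 → Mar 16, 1746: 365 days.
Mar 16, 1746 → Mar 16, 1747: 365 days.
Mar 16, 1747 → Mar 16, 1748: 366 days (Feb 29, 1748 is in that span).
Mar 16, 1748 → Mar 16, 1749: 365 days.
Mar 16, 1749 → Mar 16, 1750: 365 days.
Mar 16, 1750 → Apr 16, 1750: 31 days (March has 31).
Apr 16, 1750 → May 16, 1750: 30 days (April has 30).
May 16, 1750 → Jun 16, 1750: 31 days (May has 31).
Jun 16, 1750 → Jul 16, 1750: 30 days (June has 30).
Jul 16, 1750 → Aug 16, 1750: 31 days (July has 31).
Aug 16, 1750 → Sep 16, 1750: 31 days (August has 31).
Sep 16, 1750 → Oct 16, 1750: 30 days (September has 30).
Oct 16, 1750 → Nov 16, 1750: 31 days (October has 31).
Nov 16, 1750 → Dec 10, 1750: 24 days.
Total: 4287 days.

4287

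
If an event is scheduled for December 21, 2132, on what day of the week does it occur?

Doomsday rule: the anchor day for the 2100s is Sunday. For year 32: 32÷12 = 2 r 8, and 8÷4 = 2, so 2+8+2 = 12.
Sunday + 12 ≡ Friday — that's 2132's doomsday.
In December the doomsday date is Dec 12.
Dec 21 is 9 days after Dec 12; 9 mod 7 = 2, so Friday + 2 = Sunday.

Sunday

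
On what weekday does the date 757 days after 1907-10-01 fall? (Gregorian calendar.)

Oct 1, 1907 is a Tuesday.
757 mod 7 = 1, so 757 days after a Tuesday is Tuesday + 1 = Wednesday.

Wednesday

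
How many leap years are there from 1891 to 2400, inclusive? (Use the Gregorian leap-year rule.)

124

Multiples of 4 in [1891,2400]: 128.
Of those, multiples of 100: 6 (not leap unless ÷400).
Multiples of 400: 2.
Leap years = 128 − 6 + 2 = 124.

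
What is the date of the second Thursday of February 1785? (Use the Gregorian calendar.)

February 10, 1785

February 1, 1785 is a Tuesday.
The first Thursday is therefore February 3 (2 days later).
The second Thursday is 3 + 1×7 = February 10.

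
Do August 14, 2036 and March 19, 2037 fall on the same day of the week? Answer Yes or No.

From Aug 14, 2036 to Mar 19, 2037 is 217 days.
217 mod 7 = 0, so they are the same weekday.
(Aug 14, 2036 is a Thursday; Mar 19, 2037 is a Thursday.)

Yes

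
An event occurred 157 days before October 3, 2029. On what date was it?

April 29, 2029

−3 → Sep 30, 2029 (end of Sep, 30 days; 154 left).
−30 → Aug 31, 2029 (end of Aug, 31 days; 124 left).
−31 → Jul 31, 2029 (end of Jul, 31 days; 93 left).
−31 → Jun 30, 2029 (end of Jun, 30 days; 62 left).
−30 → May 31, 2029 (end of May, 31 days; 32 left).
−31 → Apr 30, 2029 (end of Apr, 30 days; 1 left).
−1 → Apr 29, 2029.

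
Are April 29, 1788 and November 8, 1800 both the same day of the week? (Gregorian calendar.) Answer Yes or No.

From Apr 29, 1788 to Nov 8, 1800 is 4575 days.
4575 mod 7 = 4, so they are different weekdays.
(Apr 29, 1788 is a Tuesday; Nov 8, 1800 is a Saturday.)

No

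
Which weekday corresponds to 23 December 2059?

Tuesday

Doomsday rule: the anchor day for the 2000s is Tuesday. For year 59: 59÷12 = 4 r 11, and 11÷4 = 2, so 4+11+2 = 17.
Tuesday + 17 ≡ Friday — that's 2059's doomsday.
In December the doomsday date is Dec 12.
Dec 23 is 11 days after Dec 12; 11 mod 7 = 4, so Friday + 4 = Tuesday.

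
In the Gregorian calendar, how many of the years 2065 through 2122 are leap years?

Multiples of 4 in [2065,2122]: 14.
Of those, multiples of 100: 1 (not leap unless ÷400).
Multiples of 400: 0.
Leap years = 14 − 1 + 0 = 13.

13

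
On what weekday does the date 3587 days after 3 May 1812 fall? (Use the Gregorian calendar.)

Wednesday

First find the weekday of May 3, 1812. Doomsday rule: the anchor day for the 1800s is Friday. For year 12: 12÷12 = 1 r 0, and 0÷4 = 0, so 1+0+0 = 1.
Friday + 1 ≡ Saturday — that's 1812's doomsday.
In May the doomsday date is May 9.
May 3 is 6 days before May 9; 6 mod 7 = 6, so Saturday − 6 = Sunday.
3587 mod 7 = 3, so 3587 days after a Sunday is Sunday + 3 = Wednesday.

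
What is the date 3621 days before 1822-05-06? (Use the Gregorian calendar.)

−365 (one year) → May 6, 1821 (3256 left).
−365 (one year) → May 6, 1820 (2891 left).
−366 (one year; includes Feb 29, 1820) → May 6, 1819 (2525 left).
−365 (one year) → May 6, 1818 (2160 left).
−365 (one year) → May 6, 1817 (1795 left).
−365 (one year) → May 6, 1816 (1430 left).
−366 (one year; includes Feb 29, 1816) → May 6, 1815 (1064 left).
−365 (one year) → May 6, 1814 (699 left).
−365 (one year) → May 6, 1813 (334 left).
−6 → Apr 30, 1813 (end of Apr, 30 days; 328 left).
−30 → Mar 31, 1813 (end of Mar, 31 days; 298 left).
−31 → Feb 28, 1813 (end of Feb, 28 days; 267 left).
−28 → Jan 31, 1813 (end of Jan, 31 days; 239 left).
−31 → Dec 31, 1812 (end of Dec, 31 days; 208 left).
−31 → Nov 30, 1812 (end of Nov, 30 days; 177 left).
−30 → Oct 31, 1812 (end of Oct, 31 days; 147 left).
−31 → Sep 30, 1812 (end of Sep, 30 days; 116 left).
−30 → Aug 31, 1812 (end of Aug, 31 days; 86 left).
−31 → Jul 31, 1812 (end of Jul, 31 days; 55 left).
−31 → Jun 30, 1812 (end of Jun, 30 days; 24 left).
−24 → Jun 6, 1812.

June 6, 1812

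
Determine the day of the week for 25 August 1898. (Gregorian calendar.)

Thursday

January 1, 1898 is a Saturday.
Jan 1, 1898 → Feb 1, 1898: 31 days (January has 31).
Feb 1, 1898 → Mar 1, 1898: 28 days (February has 28).
Mar 1, 1898 → Apr 1, 1898: 31 days (March has 31).
Apr 1, 1898 → May 1, 1898: 30 days (April has 30).
May 1, 1898 → Jun 1, 1898: 31 days (May has 31).
Jun 1, 1898 → Jul 1, 1898: 30 days (June has 30).
Jul 1, 1898 → Aug 1, 1898: 31 days (July has 31).
Aug 1, 1898 → Aug 25, 1898: 24 days.
Total: 236 days.
236 mod 7 = 5, so Saturday + 5 = Thursday.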